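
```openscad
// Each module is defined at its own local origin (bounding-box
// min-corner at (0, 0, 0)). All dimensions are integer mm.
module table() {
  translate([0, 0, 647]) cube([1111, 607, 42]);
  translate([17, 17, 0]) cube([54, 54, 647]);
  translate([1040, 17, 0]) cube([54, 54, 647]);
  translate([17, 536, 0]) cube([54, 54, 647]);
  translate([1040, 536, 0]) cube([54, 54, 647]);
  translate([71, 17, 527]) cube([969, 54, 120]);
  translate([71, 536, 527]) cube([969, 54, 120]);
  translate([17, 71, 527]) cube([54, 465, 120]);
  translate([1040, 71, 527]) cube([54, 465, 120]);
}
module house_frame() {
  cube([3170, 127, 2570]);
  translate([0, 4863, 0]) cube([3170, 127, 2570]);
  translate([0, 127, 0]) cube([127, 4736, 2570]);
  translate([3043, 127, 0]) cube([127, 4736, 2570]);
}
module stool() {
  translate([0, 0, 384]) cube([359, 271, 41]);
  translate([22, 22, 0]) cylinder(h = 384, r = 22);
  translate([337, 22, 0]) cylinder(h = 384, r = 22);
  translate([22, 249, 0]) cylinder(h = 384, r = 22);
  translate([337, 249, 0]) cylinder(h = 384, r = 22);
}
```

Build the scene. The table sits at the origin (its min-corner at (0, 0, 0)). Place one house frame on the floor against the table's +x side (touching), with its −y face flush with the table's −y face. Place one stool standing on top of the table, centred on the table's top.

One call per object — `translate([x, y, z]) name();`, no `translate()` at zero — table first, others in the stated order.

table();
translate([1111, 0, 0]) house_frame();
translate([376, 168, 689]) stool();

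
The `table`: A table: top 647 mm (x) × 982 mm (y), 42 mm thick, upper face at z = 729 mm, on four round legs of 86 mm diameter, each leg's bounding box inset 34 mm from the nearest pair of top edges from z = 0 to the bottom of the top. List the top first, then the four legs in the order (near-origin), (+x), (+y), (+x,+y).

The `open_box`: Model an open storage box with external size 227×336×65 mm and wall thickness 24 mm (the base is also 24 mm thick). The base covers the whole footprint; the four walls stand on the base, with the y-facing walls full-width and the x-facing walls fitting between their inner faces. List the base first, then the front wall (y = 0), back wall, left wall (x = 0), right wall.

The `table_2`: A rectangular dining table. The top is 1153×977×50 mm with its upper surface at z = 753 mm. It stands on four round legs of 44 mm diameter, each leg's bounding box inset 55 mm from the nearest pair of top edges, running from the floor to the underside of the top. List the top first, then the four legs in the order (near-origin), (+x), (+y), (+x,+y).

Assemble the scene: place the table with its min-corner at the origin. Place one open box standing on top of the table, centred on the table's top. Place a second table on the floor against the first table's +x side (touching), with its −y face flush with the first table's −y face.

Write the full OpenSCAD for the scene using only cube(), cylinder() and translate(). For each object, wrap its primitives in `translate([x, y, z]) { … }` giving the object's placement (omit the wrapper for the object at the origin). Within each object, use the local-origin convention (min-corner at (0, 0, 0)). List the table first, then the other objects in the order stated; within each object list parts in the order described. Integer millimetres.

translate([0, 0, 687]) cube([647, 982, 42]);
translate([77, 77, 0]) cylinder(h = 687, r = 43);
translate([570, 77, 0]) cylinder(h = 687, r = 43);
translate([77, 905, 0]) cylinder(h = 687, r = 43);
translate([570, 905, 0]) cylinder(h = 687, r = 43);
translate([210, 323, 729]) {
  cube([227, 336, 24]);
  translate([0, 0, 24]) cube([227, 24, 41]);
  translate([0, 312, 24]) cube([227, 24, 41]);
  translate([0, 24, 24]) cube([24, 288, 41]);
  translate([203, 24, 24]) cube([24, 288, 41]);
}
translate([647, 0, 0]) {
  translate([0, 0, 703]) cube([1153, 977, 50]);
  translate([77, 77, 0]) cylinder(h = 703, r = 22);
  translate([1076, 77, 0]) cylinder(h = 703, r = 22);
  translate([77, 900, 0]) cylinder(h = 703, r = 22);
  translate([1076, 900, 0]) cylinder(h = 703, r = 22);
}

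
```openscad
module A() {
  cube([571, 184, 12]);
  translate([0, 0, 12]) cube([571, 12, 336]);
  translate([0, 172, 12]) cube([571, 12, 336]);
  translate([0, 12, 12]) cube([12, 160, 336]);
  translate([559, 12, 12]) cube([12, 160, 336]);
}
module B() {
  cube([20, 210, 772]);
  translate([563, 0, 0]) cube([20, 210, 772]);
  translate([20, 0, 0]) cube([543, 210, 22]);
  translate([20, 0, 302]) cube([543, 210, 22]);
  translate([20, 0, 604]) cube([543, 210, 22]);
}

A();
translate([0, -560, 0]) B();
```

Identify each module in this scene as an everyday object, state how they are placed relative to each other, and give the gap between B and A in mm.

The bookshelf's nearest face is 350 mm from the open box's −y face.

A is an open box. B is a bookshelf. The bookshelf is on the floor beside the open box on its −y side. The gap between the bookshelf and the open box is 350 mm.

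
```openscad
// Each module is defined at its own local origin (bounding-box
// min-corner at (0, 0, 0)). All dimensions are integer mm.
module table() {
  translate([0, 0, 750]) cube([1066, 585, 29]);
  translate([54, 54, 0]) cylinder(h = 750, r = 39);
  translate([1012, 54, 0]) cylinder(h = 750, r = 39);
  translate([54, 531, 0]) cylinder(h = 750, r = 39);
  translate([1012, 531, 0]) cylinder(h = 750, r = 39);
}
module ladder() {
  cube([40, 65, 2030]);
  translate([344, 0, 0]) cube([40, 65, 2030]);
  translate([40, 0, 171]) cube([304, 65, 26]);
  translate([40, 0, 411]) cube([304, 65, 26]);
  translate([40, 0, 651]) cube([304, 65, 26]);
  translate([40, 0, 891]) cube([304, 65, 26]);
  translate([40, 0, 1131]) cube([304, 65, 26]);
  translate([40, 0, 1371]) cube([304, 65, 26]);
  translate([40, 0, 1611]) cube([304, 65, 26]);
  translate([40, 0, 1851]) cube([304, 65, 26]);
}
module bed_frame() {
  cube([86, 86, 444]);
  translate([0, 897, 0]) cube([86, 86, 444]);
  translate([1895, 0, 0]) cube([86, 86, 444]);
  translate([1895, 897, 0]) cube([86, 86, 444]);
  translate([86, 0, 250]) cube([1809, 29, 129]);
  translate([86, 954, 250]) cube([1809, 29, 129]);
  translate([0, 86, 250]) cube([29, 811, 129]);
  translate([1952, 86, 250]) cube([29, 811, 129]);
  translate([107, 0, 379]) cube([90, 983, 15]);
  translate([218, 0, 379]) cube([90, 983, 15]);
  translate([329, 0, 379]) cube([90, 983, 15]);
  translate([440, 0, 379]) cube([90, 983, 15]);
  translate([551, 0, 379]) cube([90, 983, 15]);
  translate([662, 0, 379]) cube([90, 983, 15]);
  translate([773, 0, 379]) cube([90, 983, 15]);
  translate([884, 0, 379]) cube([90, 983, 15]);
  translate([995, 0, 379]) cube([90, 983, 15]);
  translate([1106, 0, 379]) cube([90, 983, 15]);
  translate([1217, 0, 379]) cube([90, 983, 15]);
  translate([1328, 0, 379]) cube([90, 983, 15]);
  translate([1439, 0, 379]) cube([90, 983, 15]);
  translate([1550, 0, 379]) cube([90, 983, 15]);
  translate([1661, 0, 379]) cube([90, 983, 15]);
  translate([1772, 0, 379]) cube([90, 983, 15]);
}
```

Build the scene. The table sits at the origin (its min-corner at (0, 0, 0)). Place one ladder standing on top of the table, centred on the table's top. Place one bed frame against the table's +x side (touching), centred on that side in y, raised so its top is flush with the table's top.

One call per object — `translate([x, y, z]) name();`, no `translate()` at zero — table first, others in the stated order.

table();
translate([341, 260, 779]) ladder();
translate([1066, -199, 335]) bed_frame();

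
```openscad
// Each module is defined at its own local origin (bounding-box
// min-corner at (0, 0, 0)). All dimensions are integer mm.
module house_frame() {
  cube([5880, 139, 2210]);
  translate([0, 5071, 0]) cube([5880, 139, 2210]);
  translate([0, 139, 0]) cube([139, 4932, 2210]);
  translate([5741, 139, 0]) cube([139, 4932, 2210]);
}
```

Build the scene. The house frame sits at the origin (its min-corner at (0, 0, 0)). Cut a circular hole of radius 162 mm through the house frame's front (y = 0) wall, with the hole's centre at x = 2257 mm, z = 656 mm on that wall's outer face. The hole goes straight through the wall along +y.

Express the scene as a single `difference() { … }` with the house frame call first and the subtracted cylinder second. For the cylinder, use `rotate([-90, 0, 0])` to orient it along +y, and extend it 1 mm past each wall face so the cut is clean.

difference() {
  house_frame();
  translate([2257, -1, 656]) rotate([-90, 0, 0]) cylinder(h = 141, r = 162);
}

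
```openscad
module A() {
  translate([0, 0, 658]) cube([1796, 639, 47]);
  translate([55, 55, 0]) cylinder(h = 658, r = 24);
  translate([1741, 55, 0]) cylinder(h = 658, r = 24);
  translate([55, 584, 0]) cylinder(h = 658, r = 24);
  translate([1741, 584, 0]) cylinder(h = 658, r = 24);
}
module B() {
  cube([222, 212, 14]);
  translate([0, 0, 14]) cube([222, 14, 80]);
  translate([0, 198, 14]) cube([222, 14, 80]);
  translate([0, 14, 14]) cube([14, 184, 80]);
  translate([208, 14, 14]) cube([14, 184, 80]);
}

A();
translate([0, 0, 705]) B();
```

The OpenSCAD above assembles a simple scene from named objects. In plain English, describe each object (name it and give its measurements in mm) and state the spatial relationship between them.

A is a table: top 1796 mm (x) × 639 mm (y), 47 mm thick, upper face at z = 705 mm, on four round legs of 48 mm diameter, each leg's bounding box inset 31 mm from the nearest pair of top edges, running from z = 0 to the bottom of the top.

B is an open-topped rectangular box: outside dimensions 222×212×94 mm, with a uniform wall and base thickness of 14 mm. The base is a full 222×212 slab on the floor; four walls sit on top of the base. The front and back walls (the −y and +y sides) span the full width; the two side walls fit between them.

The open box is on top of the table.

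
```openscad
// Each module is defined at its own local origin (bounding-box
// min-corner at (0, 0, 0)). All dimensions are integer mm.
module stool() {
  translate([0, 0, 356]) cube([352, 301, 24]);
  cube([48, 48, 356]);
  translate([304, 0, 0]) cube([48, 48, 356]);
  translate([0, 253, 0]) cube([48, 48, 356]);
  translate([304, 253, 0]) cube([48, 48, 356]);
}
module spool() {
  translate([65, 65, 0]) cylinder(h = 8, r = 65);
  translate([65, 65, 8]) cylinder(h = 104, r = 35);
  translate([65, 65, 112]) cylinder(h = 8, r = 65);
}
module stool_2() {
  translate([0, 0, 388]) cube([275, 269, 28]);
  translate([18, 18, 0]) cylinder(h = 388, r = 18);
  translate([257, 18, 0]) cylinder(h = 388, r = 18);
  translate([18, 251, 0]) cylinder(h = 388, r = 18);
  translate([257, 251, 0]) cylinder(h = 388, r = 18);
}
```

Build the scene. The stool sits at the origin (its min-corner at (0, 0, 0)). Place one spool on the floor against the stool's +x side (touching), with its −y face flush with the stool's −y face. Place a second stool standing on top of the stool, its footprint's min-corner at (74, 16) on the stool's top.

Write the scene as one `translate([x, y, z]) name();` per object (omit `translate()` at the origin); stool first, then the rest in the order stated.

stool();
translate([352, 0, 0]) spool();
translate([74, 16, 380]) stool_2();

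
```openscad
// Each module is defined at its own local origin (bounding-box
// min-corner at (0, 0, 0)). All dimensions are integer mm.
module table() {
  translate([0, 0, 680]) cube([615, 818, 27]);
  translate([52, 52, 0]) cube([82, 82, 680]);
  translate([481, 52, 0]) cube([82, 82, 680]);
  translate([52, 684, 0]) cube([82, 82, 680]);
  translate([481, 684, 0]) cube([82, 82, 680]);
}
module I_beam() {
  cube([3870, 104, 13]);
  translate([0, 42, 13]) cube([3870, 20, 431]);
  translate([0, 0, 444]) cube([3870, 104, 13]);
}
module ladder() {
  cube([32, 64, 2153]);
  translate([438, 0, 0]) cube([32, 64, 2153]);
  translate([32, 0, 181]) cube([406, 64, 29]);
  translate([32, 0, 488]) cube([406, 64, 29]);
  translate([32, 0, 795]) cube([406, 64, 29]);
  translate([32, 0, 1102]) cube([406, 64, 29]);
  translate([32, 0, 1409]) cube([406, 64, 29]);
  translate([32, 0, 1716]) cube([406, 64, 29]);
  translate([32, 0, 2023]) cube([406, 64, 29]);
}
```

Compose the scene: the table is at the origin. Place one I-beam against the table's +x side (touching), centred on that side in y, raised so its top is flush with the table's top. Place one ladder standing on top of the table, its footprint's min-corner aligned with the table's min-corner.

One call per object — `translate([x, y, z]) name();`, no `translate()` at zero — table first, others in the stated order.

table();
translate([615, 357, 250]) I_beam();
translate([0, 0, 707]) ladder();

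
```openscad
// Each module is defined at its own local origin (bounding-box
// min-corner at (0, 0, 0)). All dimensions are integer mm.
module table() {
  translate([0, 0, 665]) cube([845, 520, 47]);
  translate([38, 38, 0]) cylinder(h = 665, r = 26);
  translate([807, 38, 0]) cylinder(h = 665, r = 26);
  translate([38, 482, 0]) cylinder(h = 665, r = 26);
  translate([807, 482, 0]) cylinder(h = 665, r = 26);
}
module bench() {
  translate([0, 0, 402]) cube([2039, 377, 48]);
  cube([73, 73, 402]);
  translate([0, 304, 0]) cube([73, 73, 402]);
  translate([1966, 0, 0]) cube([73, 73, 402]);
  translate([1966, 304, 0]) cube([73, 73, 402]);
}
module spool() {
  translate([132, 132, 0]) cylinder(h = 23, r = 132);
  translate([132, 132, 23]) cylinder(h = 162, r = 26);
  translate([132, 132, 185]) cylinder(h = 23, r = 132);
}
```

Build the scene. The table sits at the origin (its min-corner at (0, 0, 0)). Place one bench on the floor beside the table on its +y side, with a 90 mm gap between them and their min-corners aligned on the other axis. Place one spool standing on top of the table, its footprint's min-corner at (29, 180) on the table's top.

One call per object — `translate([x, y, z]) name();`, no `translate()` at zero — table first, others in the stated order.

table();
translate([0, 610, 0]) bench();
translate([29, 180, 712]) spool();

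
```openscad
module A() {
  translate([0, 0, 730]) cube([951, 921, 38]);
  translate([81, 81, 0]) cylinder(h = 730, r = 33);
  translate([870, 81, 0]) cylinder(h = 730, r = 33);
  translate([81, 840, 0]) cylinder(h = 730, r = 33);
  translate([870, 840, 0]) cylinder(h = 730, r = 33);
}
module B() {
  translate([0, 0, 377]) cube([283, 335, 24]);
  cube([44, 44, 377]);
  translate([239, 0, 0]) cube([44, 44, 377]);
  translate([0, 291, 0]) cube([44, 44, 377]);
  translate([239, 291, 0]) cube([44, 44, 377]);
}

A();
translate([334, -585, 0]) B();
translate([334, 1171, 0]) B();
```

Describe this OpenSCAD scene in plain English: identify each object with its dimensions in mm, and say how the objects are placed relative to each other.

A is a table with a 951×921 mm rectangular top, 38 mm thick, top surface at z = 768 mm, supported by four round legs of 66 mm diameter, each leg's bounding box inset 48 mm from the nearest pair of top edges, running from the floor.

B is a simple wooden stool: a rectangular seat 283 mm (x) by 335 mm (y), 24 mm thick, top face at z = 401 mm, on four square legs, each 44×44 mm in cross-section. The legs rest on z = 0, each flush with a corner of the seat.

Two stools sit around the table at the −y, +y sides.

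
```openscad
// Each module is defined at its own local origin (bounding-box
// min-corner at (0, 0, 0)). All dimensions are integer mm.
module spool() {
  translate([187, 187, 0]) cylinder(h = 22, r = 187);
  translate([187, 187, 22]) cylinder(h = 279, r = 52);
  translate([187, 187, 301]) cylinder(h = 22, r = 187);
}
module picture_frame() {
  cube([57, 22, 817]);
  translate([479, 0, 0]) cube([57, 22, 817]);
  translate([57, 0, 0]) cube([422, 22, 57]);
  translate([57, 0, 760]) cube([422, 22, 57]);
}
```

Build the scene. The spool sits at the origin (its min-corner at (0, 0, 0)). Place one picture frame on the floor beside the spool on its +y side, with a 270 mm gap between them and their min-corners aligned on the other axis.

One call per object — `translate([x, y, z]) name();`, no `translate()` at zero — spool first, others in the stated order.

spool();
translate([0, 644, 0]) picture_frame();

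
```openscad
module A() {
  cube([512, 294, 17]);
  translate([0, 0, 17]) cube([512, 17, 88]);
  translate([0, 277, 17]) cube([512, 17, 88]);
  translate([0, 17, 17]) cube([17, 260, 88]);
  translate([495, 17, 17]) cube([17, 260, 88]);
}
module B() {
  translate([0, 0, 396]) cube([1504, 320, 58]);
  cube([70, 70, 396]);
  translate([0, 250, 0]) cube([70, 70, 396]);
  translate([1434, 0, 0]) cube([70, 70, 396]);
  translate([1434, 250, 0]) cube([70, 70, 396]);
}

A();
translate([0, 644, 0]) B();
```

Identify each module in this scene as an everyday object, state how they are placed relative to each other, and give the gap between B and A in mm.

A is an open box. B is a bench. The bench is on the floor beside the open box on its +y side. The gap between the bench and the open box is 350 mm.

The bench's nearest face is 350 mm from the open box's +y face.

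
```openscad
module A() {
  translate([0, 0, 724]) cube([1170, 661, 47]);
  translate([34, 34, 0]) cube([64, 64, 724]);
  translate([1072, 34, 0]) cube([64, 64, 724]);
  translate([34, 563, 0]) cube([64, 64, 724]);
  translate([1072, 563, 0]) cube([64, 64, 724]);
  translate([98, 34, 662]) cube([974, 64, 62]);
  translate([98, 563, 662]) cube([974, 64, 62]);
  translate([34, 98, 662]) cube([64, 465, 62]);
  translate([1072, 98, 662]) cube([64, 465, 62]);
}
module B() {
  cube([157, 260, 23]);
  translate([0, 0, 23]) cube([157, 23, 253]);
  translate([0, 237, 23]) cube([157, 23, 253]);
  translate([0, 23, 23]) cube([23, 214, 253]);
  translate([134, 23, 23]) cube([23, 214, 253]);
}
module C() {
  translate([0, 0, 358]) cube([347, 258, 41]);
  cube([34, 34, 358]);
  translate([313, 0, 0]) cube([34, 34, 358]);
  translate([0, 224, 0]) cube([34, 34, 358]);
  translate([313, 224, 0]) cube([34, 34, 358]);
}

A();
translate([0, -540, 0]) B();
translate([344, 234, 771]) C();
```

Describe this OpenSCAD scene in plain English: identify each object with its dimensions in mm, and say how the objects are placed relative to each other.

A is a table: top 1170 mm (x) × 661 mm (y), 47 mm thick, upper face at z = 771 mm, on four 64×64 mm square legs, each inset 34 mm from the nearest pair of top edges, running from z = 0 to the bottom of the top. Four apron rails, 64 mm thick and 62 mm tall, run between adjacent legs with their top edges flush with the underside of the top and their outer faces flush with the legs' outer faces.

B is an open storage box with external size 157×260×276 mm and wall thickness 23 mm (the base is also 23 mm thick). The base covers the whole footprint; the four walls stand on the base, with the y-facing walls full-width and the x-facing walls fitting between their inner faces.

C is a four-legged stool. The seat is a 347×258×41 mm slab whose top surface is at z = 399 mm; four square legs, each 34×34 mm in cross-section, run from the floor (z = 0) to the underside of the seat, each flush with a corner of the seat.

The open box is on the floor beside the table on its −y side. The stool is on top of the table.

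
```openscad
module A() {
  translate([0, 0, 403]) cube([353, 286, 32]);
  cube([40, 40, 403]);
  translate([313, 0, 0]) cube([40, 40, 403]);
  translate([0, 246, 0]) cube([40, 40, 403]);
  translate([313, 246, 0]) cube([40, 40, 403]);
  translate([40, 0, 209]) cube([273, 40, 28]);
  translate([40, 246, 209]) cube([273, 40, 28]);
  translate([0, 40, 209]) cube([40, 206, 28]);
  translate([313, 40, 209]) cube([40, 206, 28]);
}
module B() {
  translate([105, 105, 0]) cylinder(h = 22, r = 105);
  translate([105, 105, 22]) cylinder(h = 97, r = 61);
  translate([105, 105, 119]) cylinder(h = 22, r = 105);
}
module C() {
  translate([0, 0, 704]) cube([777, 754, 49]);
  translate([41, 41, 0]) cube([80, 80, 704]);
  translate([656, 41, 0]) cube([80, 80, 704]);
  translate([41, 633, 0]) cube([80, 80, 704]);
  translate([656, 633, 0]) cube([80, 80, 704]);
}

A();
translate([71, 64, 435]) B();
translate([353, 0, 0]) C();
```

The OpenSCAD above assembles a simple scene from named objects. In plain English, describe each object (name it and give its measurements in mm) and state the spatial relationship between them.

A is a four-legged stool. The seat is a 353×286×32 mm slab whose top surface is at z = 435 mm; four square legs, each 40×40 mm in cross-section, run from the floor (z = 0) to the underside of the seat, each flush with a corner of the seat. Four stretchers, 40 mm wide and 28 mm tall, connect adjacent legs with their undersides at z = 209 mm, each running between the inner faces of the legs it joins and aligned with the legs' outer faces on the other axis.

B is a spool: two coaxial disc flanges of radius 105 mm and thickness 22 mm, joined by a core cylinder of radius 61 mm and height 97 mm. The lower flange rests on z = 0 and the three cylinders share a vertical axis.

C is a table with a 777×754 mm rectangular top, 49 mm thick, top surface at z = 753 mm, supported by four 80×80 mm square legs, each inset 41 mm from the nearest pair of top edges, running from the floor.

The spool is on top of the stool. The table is against the stool's +x side, with their −y faces flush.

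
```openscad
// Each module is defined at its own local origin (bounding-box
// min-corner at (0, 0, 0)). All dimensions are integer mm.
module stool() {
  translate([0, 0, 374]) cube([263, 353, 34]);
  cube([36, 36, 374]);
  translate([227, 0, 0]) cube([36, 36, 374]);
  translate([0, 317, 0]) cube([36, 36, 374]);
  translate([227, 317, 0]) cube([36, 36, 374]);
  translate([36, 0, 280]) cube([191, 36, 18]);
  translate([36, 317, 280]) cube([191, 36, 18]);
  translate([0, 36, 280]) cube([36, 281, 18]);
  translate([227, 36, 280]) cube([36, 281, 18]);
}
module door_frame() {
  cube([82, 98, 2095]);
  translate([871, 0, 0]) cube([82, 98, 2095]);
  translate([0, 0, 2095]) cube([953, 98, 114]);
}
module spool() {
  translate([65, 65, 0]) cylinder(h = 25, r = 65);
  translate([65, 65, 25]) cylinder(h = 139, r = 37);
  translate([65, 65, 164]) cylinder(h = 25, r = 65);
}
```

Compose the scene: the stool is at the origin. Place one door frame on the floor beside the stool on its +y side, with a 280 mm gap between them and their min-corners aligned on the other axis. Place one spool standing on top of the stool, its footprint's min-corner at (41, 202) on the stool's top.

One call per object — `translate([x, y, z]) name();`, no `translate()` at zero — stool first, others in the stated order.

stool();
translate([0, 633, 0]) door_frame();
translate([41, 202, 408]) spool();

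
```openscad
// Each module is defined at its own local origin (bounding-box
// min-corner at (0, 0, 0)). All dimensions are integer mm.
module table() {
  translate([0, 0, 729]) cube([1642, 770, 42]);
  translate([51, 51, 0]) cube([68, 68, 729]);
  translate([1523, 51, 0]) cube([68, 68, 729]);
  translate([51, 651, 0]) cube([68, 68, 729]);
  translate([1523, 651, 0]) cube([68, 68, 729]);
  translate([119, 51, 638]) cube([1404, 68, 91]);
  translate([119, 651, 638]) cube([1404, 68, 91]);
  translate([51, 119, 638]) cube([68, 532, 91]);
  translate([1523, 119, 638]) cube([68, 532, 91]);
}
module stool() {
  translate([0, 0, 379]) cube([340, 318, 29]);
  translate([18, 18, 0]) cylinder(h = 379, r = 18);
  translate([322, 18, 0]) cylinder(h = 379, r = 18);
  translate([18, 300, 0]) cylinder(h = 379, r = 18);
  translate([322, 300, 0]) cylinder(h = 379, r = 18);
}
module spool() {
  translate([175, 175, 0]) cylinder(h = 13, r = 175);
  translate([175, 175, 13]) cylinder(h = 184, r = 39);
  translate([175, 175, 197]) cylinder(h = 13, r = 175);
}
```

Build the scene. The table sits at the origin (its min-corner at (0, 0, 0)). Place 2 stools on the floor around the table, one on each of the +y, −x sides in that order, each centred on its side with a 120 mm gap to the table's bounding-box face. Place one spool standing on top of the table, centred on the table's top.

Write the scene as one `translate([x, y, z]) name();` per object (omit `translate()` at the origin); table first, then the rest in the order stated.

table();
translate([651, 890, 0]) stool();
translate([-460, 226, 0]) stool();
translate([646, 210, 771]) spool();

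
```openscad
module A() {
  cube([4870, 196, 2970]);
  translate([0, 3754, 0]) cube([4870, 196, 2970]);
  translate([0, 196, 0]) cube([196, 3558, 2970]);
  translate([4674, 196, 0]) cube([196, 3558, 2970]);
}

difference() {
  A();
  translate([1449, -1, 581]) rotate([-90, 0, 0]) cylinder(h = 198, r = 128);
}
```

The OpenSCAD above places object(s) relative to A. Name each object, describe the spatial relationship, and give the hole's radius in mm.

A is a house frame. The house frame has a circular hole through its front wall. The hole's radius is 128 mm.

The subtracted cylinder has r = 128 mm.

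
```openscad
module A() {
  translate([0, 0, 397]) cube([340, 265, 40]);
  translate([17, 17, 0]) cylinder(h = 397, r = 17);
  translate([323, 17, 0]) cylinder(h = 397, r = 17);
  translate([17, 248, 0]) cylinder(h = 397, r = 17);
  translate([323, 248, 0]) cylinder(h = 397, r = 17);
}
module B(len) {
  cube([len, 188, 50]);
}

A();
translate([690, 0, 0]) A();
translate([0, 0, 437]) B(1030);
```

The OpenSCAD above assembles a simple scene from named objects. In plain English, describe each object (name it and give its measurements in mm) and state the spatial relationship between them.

A is a four-legged stool. The seat is 340×265 mm, 40 mm thick, top at z = 437 mm. It stands on four round legs, each 34 mm in diameter, from z = 0 to the seat underside, each leg's axis is inset half a diameter from the nearest pair of seat edges (so the leg's bounding box is flush with the corner).

B is a rectangular beam 1030 mm long (x), 188 mm deep (y), 50 mm thick (z).

The beam spans the tops of two stools placed 350 mm apart, resting at z = 437 mm.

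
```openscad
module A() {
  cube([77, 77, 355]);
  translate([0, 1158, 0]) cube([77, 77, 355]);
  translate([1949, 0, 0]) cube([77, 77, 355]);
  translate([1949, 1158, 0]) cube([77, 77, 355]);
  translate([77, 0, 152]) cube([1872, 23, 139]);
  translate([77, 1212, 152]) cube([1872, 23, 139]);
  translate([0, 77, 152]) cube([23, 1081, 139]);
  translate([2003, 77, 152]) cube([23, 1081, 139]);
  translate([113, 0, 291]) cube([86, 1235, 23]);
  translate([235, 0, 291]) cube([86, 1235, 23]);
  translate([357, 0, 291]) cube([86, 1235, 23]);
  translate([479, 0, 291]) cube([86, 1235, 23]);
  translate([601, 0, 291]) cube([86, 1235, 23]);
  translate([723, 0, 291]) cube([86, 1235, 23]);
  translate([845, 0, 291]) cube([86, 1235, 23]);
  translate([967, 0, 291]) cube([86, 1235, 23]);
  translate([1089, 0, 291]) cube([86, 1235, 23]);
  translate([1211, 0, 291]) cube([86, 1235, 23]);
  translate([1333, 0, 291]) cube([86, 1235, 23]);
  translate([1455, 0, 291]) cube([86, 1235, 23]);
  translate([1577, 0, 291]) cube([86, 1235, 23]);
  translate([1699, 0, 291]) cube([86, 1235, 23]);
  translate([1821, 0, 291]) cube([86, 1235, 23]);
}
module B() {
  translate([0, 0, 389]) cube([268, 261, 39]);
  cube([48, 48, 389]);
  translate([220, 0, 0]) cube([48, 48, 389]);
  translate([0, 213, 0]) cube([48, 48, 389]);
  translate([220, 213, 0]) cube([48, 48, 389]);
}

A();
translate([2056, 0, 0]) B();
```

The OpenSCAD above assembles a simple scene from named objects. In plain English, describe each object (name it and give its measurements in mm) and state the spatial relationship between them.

A is a bed frame 2026 mm long (x) by 1235 mm wide (y). Four 77×77 mm corner posts, 355 mm tall, at the corners of the footprint. Four rails of 23 mm thickness and 139 mm height run between adjacent posts with their undersides at z = 152 mm, their outer faces flush with the outside of the frame (the two x-running rails run between the posts' inner faces; the two y-running rails run between the posts' inner faces). 15 slats, each 86 mm wide (x) and 23 mm thick, lie across the top of the two x-running rails, running the full 1235 mm width of the frame in y; the slats are evenly spaced along x between the inner faces of the end posts with equal gaps (rounded down to the nearest mm) at the −x end and between each pair — any rounding remainder accumulates at the +x end.

B is a four-legged stool. The seat is a 268×261×39 mm slab whose top surface is at z = 428 mm; four square legs, each 48×48 mm in cross-section, run from the floor (z = 0) to the underside of the seat, each flush with a corner of the seat.

The stool is on the floor beside the bed frame on its +x side.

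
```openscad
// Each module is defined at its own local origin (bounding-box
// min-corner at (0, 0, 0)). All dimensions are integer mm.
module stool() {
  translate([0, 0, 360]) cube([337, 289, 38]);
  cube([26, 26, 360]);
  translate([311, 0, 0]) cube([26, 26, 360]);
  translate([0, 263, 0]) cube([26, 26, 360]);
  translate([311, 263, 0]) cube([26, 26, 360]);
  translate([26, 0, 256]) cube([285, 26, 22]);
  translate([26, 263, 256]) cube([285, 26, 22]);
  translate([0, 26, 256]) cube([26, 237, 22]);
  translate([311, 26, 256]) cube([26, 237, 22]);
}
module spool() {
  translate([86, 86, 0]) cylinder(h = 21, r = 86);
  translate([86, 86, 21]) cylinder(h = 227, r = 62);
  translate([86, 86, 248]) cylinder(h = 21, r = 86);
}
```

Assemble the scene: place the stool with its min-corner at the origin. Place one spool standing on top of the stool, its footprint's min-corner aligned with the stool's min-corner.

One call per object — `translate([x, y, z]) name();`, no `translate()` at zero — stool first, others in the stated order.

stool();
translate([0, 0, 398]) spool();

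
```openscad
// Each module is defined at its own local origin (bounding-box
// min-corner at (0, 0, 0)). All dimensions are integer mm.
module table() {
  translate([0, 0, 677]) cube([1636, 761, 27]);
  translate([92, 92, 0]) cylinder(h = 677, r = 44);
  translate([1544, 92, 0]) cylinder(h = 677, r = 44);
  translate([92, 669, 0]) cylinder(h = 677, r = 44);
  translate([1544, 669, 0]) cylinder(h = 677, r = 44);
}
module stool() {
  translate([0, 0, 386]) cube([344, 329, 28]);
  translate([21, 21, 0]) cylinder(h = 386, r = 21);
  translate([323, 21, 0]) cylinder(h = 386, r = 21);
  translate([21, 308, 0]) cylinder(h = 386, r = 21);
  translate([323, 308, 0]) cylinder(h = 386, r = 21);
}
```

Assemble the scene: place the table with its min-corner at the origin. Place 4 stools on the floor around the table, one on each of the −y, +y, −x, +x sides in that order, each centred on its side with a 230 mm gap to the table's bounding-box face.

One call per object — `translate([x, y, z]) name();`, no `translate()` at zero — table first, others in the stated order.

table();
translate([646, -559, 0]) stool();
translate([646, 991, 0]) stool();
translate([-574, 216, 0]) stool();
translate([1866, 216, 0]) stool();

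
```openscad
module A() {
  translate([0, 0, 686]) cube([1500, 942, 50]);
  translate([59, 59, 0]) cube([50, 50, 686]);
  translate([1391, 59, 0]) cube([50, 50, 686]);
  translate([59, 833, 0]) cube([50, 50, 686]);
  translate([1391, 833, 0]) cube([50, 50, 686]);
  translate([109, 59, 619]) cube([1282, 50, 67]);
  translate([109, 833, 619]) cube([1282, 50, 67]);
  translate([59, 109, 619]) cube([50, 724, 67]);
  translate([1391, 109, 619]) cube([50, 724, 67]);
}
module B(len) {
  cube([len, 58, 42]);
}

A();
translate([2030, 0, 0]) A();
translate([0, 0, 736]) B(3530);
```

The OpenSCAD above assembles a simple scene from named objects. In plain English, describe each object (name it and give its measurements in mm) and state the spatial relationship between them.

A is a table with a 1500×942 mm rectangular top, 50 mm thick, top surface at z = 736 mm, supported by four 50×50 mm square legs, each inset 59 mm from the nearest pair of top edges, running from the floor. Four apron rails, 50 mm thick and 67 mm tall, run between adjacent legs with their top edges flush with the underside of the top and their outer faces flush with the legs' outer faces.

B is a rectangular beam 3530 mm long (x), 58 mm deep (y), 42 mm thick (z).

The beam spans the tops of two tables placed 530 mm apart, resting at z = 736 mm.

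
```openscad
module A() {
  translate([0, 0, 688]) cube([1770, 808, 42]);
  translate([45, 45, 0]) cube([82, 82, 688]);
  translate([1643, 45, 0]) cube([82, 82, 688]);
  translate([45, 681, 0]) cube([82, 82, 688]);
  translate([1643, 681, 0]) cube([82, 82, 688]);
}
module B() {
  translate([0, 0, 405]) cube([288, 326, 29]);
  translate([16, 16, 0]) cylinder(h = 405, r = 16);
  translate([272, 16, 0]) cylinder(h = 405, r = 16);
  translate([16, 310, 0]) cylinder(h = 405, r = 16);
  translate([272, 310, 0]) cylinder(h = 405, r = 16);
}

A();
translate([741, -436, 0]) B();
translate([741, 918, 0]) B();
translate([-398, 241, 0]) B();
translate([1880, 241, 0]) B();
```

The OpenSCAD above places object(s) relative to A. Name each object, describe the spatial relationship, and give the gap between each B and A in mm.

A is a table. B is a stool. Four stools sit around the table at the −y, +y, −x, +x sides. The gap between each stool and the table is 110 mm.

Each stool's nearest face is 110 mm from the table's bounding box.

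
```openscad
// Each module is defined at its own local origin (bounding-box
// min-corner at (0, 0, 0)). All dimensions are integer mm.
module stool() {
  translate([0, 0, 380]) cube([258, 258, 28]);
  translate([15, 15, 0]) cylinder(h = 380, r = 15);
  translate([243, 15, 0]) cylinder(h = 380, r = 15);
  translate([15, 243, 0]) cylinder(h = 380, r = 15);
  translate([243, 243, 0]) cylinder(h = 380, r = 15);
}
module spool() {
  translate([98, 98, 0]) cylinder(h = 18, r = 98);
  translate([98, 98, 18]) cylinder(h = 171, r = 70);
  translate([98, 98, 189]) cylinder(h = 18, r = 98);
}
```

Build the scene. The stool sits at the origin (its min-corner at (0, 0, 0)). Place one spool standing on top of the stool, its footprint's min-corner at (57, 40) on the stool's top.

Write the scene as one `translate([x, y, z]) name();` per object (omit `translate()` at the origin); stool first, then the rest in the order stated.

stool();
translate([57, 40, 408]) spool();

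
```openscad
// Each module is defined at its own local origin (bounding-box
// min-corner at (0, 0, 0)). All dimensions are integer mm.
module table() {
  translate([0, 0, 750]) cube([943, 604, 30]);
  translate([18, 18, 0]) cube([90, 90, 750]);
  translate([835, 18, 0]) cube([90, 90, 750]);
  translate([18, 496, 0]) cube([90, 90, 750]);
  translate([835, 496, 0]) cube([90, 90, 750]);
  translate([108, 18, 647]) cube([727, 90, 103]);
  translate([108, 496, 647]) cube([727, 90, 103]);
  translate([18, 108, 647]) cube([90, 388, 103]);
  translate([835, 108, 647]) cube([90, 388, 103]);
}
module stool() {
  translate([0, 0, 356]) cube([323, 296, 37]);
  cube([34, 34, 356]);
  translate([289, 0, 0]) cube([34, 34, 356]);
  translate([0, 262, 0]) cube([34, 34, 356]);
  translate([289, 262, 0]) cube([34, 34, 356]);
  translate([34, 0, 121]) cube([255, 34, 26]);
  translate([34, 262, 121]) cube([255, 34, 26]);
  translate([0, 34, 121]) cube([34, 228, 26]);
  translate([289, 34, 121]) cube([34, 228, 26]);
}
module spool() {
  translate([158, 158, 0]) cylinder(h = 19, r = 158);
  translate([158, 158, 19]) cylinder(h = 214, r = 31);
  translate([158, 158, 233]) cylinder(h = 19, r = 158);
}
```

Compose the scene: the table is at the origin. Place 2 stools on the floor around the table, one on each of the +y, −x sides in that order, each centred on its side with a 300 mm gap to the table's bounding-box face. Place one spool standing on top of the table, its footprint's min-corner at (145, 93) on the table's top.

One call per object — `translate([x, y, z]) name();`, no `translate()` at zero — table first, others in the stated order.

table();
translate([310, 904, 0]) stool();
translate([-623, 154, 0]) stool();
translate([145, 93, 780]) spool();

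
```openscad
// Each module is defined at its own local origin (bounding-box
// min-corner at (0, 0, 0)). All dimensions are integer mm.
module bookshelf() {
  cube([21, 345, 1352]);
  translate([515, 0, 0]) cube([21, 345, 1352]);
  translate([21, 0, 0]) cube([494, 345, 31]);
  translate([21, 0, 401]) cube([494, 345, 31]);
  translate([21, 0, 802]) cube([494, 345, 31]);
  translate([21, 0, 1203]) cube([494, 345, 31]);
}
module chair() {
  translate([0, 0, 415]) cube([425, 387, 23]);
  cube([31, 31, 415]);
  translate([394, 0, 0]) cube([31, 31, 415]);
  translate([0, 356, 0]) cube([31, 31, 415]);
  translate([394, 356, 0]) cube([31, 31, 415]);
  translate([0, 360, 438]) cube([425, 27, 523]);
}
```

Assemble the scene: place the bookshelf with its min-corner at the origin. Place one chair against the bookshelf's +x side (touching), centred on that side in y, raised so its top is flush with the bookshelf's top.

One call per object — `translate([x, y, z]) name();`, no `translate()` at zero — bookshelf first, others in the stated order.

bookshelf();
translate([536, -21, 391]) chair();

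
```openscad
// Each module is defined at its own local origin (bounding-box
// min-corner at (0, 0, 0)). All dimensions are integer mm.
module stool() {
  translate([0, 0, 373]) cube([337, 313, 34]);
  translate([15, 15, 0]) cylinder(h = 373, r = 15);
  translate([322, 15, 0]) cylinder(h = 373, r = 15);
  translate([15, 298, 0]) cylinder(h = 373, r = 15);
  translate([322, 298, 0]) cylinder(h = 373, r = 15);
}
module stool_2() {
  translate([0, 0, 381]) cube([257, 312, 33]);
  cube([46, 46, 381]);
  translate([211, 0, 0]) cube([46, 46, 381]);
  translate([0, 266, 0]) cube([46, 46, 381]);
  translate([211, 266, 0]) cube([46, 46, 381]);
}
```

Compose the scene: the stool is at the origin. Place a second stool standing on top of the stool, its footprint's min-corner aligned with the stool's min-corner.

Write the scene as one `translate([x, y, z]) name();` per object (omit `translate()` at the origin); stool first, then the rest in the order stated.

stool();
translate([0, 0, 407]) stool_2();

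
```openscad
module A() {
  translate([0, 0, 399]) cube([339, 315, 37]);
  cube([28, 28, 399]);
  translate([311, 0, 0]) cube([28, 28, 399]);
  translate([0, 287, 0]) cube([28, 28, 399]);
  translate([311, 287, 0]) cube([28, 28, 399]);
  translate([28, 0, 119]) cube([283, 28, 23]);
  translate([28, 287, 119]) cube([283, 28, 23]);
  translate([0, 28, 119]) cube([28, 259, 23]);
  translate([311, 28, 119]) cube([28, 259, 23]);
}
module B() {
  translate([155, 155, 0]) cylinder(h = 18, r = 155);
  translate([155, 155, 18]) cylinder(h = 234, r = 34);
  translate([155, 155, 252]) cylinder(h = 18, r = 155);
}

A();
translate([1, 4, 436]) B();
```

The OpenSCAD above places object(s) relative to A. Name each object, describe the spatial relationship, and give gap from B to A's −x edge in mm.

The spool's min-x is at 1; the stool's min-x is 0; gap = 1 mm.

A is a stool. B is a spool. The spool is on top of the stool. The gap from the spool to the stool's −x edge is 1 mm.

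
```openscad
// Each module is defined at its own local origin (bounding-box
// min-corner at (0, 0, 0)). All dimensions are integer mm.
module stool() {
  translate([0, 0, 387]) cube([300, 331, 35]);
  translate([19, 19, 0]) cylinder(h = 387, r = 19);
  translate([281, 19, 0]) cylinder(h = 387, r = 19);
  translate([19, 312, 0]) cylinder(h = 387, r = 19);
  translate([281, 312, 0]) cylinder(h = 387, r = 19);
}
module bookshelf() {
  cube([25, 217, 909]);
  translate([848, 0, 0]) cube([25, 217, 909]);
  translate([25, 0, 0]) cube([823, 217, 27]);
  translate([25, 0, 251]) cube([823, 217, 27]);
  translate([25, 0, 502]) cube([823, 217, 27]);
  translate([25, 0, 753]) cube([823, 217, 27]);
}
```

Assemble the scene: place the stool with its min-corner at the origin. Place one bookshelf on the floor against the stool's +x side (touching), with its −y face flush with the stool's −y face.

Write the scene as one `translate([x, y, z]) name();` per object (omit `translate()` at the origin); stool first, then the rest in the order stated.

stool();
translate([300, 0, 0]) bookshelf();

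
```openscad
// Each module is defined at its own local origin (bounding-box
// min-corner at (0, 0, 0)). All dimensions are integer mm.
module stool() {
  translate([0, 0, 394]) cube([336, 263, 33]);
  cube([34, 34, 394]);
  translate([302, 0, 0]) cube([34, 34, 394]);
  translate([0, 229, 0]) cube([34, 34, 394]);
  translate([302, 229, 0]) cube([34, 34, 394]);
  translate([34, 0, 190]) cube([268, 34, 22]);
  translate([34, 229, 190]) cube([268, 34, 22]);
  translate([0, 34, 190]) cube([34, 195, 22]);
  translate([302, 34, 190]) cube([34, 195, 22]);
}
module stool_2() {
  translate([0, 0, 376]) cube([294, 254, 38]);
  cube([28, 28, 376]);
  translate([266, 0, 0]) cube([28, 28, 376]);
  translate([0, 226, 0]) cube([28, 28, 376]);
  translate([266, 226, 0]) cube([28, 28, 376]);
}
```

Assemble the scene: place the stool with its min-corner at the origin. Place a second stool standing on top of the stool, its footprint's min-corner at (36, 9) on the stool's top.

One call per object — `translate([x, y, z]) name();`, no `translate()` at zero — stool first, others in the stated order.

stool();
translate([36, 9, 427]) stool_2();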